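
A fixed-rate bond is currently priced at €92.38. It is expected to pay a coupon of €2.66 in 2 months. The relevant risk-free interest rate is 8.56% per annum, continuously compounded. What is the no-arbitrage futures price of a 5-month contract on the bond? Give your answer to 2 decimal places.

PV(coupons) I = 2.66·e^(−0.0856·2/12)
I = 2.6223
F = (S − I)·e^(rT) = (92.38 − 2.6223) · e^(0.0856·5/12)
= 89.7577 · e^0.035667 = 89.7577 × 1.036311 = €93.02

€93.02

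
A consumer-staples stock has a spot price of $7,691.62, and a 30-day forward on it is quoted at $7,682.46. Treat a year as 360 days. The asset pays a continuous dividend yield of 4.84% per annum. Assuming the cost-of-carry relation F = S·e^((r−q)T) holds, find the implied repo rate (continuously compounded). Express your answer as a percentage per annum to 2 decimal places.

From F = S·e^((r−q)T): (r − q) = ln(F/S)/T
ln(7682.46/7691.62) = ln(0.998809) = -0.001192
(r − q) = -0.001192 / (30/360) = -0.014304
r = ln(F/S)/T + q = -0.014304 + 0.0484 = 0.034096
r = 3.41%

3.41%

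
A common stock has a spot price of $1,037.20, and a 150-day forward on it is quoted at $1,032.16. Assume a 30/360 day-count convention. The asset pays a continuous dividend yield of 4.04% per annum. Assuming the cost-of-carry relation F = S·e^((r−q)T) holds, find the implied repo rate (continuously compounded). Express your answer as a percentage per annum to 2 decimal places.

From F = S·e^((r−q)T): (r − q) = ln(F/S)/T
ln(1032.16/1037.20) = ln(0.995141) = -0.004871
(r − q) = -0.004871 / (150/360) = -0.011690
r = ln(F/S)/T + q = -0.011690 + 0.0404 = 0.028710
r = 2.87%

2.87%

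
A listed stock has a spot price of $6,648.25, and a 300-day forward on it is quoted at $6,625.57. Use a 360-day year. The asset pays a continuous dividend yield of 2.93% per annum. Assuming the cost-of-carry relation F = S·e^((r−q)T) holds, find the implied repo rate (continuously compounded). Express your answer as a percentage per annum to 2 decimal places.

From F = S·e^((r−q)T): (r − q) = ln(F/S)/T
ln(6625.57/6648.25) = ln(0.996589) = -0.003417
(r − q) = -0.003417 / (300/360) = -0.004100
r = ln(F/S)/T + q = -0.004100 + 0.0293 = 0.025200
r = 2.52%

2.52%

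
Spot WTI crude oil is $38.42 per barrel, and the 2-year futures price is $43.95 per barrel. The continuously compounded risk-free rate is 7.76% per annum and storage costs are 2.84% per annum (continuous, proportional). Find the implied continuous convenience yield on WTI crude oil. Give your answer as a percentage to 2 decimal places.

F = S·e^((r+u−y)T) ⇒ (r+u−y) = ln(F/S)/T
ln(43.95/38.42) = 0.134474; /T ⇒ 0.067237
y = r + u − ln(F/S)/T = 0.0776 + 0.0284 − 0.067237 = 0.038763
y = 3.88%

3.88%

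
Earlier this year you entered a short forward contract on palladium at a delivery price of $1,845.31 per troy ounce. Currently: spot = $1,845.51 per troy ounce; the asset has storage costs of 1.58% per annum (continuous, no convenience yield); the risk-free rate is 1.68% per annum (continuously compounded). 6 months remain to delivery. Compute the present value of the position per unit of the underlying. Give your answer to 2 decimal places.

-$30.27 per troy ounce

Current fair forward for the remaining 6 months: F = S·e^((r + u)·T), (r + u) = 0.0168 + 0.0158 = 0.0326
F = 1845.51 · e^(0.0326 × 6/12) = 1845.51 × 1.01643357 = 1875.8383
Value of long forward = (F − K)·e^(−rT) = (1875.8383 − 1845.31) · e^(−0.0168·6/12)
= 30.5283 × 0.99163518 = 30.27
Short position value = −(long value) = -$30.27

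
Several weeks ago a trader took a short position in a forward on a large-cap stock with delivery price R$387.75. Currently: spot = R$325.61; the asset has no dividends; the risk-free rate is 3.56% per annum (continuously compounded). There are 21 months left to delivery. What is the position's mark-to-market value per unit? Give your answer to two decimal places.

R$38.72

Current fair forward for the remaining 21 months: F = S·e^(r·T), r = 0.0356
F = 325.61 · e^(0.0356 × 21/12) = 325.61 × 1.064282 = 346.5409
Value of long forward = (F − K)·e^(−rT) = (346.5409 − 387.75) · e^(−0.0356·21/12)
= -41.2091 × 0.939601 = -38.72
Short position value = −(long value) = R$38.72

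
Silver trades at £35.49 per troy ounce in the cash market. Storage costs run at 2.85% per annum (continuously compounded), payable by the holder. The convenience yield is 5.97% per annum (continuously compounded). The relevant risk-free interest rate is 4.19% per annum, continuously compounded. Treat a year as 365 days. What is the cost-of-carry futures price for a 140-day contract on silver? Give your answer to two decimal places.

£35.64 per troy ounce

Net carry = r + u − y = 0.0419 + 0.0285 − 0.0597 = 0.0107
F = S·e^((r+u−y)T) = 35.49 · e^(0.0107 × 140/365) = 35.49 · e^0.004104
= 35.49 × 1.004112 = £35.64 per troy ounce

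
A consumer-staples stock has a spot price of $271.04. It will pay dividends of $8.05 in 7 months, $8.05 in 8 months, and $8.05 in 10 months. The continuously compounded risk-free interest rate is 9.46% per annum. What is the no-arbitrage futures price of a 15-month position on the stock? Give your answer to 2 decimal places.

$279.61

PV(dividends) I = 8.05·e^(−0.0946·7/12) + 8.05·e^(−0.0946·8/12) + 8.05·e^(−0.0946·10/12)
I = 7.6178 + 7.5580 + 7.4398 = 22.6156
F = (S − I)·e^(rT) = (271.04 − 22.6156) · e^(0.0946·15/12)
= 248.4244 · e^0.118250 = 248.4244 × 1.125525 = $279.61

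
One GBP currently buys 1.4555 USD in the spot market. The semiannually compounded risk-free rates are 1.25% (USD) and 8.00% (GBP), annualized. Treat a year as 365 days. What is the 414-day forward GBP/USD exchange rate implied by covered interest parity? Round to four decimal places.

By covered interest parity, F = S · (1+r_USD/2)^(2T) / (1+r_GBP/2)^(2T)
= 1.4555 × 1.014234 / 1.093050 = 1.4555 × 0.927894
F = 1.3505 USD per GBP

1.3505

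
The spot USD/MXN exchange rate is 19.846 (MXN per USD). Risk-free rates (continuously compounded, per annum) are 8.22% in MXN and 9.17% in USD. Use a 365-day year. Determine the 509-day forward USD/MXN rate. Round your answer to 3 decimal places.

19.585

F = S·e^((r_MXN − r_USD)T) = 19.846 · e^((0.0822 − 0.0917) × 509/365)
= 19.846 · e^-0.013248 = 19.846 × 0.986839
F = 19.585 MXN per USD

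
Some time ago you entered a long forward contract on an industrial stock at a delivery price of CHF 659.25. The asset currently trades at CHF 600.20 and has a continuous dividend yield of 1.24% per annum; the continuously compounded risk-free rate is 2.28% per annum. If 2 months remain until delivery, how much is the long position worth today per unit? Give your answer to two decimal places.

-CHF 57.79

Current fair forward for the remaining 2 months: F = S·e^((r − q)·T), (r − q) = 0.0228 − 0.0124 = 0.0104
F = 600.20 · e^(0.0104 × 2/12) = 600.20 × 1.001735 = 601.2413
Value of long forward = (F − K)·e^(−rT) = (601.2413 − 659.25) · e^(−0.0228·2/12)
= -58.0087 × 0.996207 = -57.79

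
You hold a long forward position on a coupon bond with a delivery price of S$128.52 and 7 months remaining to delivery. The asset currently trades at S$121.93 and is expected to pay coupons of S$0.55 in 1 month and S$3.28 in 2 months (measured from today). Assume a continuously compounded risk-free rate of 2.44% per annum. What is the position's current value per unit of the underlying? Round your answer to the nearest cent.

-S$8.59

PV(remaining coupons) I = 0.55·e^(−0.0244·1/12) + 3.28·e^(−0.0244·2/12) = 3.8156
Current forward F = (S − I)·e^(rT) = (121.93 − 3.8156)·e^(0.0244·7/12) = 118.1144 × 1.014335 = 119.8076
Value (long) = (F − K)·e^(−rT) = (119.8076 − 128.52) × 0.985867 = -8.5893
Value = -S$8.59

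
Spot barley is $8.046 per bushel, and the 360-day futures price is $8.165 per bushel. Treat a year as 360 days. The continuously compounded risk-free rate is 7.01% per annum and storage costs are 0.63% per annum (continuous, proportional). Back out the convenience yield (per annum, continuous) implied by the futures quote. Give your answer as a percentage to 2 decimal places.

6.17%

F = S·e^((r+u−y)T) ⇒ (r+u−y) = ln(F/S)/T
ln(8.165/8.046) = 0.014682; /T ⇒ 0.014682
y = r + u − ln(F/S)/T = 0.0701 + 0.0063 − 0.014682 = 0.061718
y = 6.17%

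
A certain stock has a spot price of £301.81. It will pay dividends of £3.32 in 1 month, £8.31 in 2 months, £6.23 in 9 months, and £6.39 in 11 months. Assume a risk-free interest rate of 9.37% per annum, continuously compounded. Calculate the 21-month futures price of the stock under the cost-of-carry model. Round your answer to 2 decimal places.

£328.32

PV(dividends) I = 3.32·e^(−0.0937·1/12) + 8.31·e^(−0.0937·2/12) + 6.23·e^(−0.0937·9/12) + 6.39·e^(−0.0937·11/12)
I = 3.2942 + 8.1812 + 5.8072 + 5.8641 = 23.1467
F = (S − I)·e^(rT) = (301.81 − 23.1467) · e^(0.0937·21/12)
= 278.6633 · e^0.163975 = 278.6633 × 1.178185 = £328.32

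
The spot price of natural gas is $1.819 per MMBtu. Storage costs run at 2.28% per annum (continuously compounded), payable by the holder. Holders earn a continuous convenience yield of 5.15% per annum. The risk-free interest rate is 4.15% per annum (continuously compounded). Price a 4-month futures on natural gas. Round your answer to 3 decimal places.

Net carry = r + u − y = 0.0415 + 0.0228 − 0.0515 = 0.0128
F = S·e^((r+u−y)T) = 1.819 · e^(0.0128 × 4/12) = 1.819 · e^0.004267
= 1.819 × 1.004276 = $1.827 per MMBtu

$1.827 per MMBtu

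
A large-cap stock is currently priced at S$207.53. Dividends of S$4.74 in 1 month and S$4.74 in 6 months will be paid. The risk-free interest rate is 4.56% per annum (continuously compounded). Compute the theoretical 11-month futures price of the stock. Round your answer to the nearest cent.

PV(dividends) I = 4.74·e^(−0.0456·1/12) + 4.74·e^(−0.0456·6/12)
I = 4.7220 + 4.6332 = 9.3552
F = (S − I)·e^(rT) = (207.53 − 9.3552) · e^(0.0456·11/12)
= 198.1748 · e^0.041800 = 198.1748 × 1.042686 = S$206.63

S$206.63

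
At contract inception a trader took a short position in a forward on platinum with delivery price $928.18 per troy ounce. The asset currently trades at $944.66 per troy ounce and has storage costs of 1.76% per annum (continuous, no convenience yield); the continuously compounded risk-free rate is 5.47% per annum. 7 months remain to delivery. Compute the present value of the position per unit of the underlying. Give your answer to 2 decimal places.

-$55.38 per troy ounce

Current fair forward for the remaining 7 months: F = S·e^((r + u)·T), (r + u) = 0.0547 + 0.0176 = 0.0723
F = 944.66 · e^(0.0723 × 7/12) = 944.66 × 1.043077 = 985.3531
Value of long forward = (F − K)·e^(−rT) = (985.3531 − 928.18) · e^(−0.0547·7/12)
= 57.1731 × 0.968595 = 55.38
Short position value = −(long value) = -$55.38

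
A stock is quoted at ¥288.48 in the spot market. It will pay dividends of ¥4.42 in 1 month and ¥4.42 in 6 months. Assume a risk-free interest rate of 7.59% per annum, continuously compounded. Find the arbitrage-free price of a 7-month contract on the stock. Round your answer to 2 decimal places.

PV(dividends) I = 4.42·e^(−0.0759·1/12) + 4.42·e^(−0.0759·6/12)
I = 4.3921 + 4.2554 = 8.6475
F = (S − I)·e^(rT) = (288.48 − 8.6475) · e^(0.0759·7/12)
= 279.8325 · e^0.044275 = 279.8325 × 1.045270 = ¥292.50

¥292.50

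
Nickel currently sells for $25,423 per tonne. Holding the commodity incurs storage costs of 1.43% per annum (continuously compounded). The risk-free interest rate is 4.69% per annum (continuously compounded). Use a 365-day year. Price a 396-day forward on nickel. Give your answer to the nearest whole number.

$27,168 per tonne

Net carry = r + u − y = 0.0469 + 0.0143 − 0.0000 = 0.0612
F = S·e^((r+u−y)T) = 25423 · e^(0.0612 × 396/365) = 25423 · e^0.066398
= 25423 × 1.068652 = $27,168 per tonne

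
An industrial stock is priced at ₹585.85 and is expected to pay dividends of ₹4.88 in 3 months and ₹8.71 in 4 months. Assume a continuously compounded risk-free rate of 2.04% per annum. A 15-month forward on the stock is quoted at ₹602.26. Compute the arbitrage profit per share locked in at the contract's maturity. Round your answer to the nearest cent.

PV(dividends) I = 4.88·e^(−0.0204·3/12) + 8.71·e^(−0.0204·4/12) = 13.5061
Fair forward F* = (S − I)·e^(rT) = (585.85 − 13.5061)·e^0.025500 = 572.3439 × 1.025828 = 587.1264
Market ₹602.26 > fair 587.1264: forward overpriced → cash-and-carry (borrow at r, buy the stock and collect the dividends, short the forward).
Profit at T = |F_mkt − F*| = |602.26 − 587.1264| = ₹15.13 per share

₹15.13 per share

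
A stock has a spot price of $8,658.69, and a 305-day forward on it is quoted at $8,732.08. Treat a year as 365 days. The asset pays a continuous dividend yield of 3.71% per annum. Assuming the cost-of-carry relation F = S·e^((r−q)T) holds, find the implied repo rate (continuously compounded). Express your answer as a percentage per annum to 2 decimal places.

From F = S·e^((r−q)T): (r − q) = ln(F/S)/T
ln(8732.08/8658.69) = ln(1.008476) = 0.008440
(r − q) = 0.008440 / (305/365) = 0.010100
r = ln(F/S)/T + q = 0.010100 + 0.0371 = 0.047200
r = 4.72%

4.72%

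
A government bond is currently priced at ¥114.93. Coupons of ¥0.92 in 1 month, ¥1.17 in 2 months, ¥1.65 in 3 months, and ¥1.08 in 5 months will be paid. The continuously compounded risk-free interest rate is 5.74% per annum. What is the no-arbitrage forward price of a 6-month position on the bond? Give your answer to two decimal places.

PV(coupons) I = 0.92·e^(−0.0574·1/12) + 1.17·e^(−0.0574·2/12) + 1.65·e^(−0.0574·3/12) + 1.08·e^(−0.0574·5/12)
I = 0.9156 + 1.1589 + 1.6265 + 1.0545 = 4.7555
F = (S − I)·e^(rT) = (114.93 − 4.7555) · e^(0.0574·6/12)
= 110.1745 · e^0.028700 = 110.1745 × 1.029116 = ¥113.38

¥113.38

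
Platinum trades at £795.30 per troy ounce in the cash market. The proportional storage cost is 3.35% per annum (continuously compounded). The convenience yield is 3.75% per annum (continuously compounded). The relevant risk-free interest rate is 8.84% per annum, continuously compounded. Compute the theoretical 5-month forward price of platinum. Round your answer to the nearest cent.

£823.77 per troy ounce

Net carry = r + u − y = 0.0884 + 0.0335 − 0.0375 = 0.0844
F = S·e^((r+u−y)T) = 795.30 · e^(0.0844 × 5/12) = 795.30 · e^0.035167
= 795.30 × 1.035793 = £823.77 per troy ounce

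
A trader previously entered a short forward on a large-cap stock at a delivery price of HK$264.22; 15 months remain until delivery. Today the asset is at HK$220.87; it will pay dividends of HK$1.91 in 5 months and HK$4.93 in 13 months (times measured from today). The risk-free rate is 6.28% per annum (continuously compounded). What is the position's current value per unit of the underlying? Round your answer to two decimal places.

HK$29.87

PV(remaining dividends) I = 1.91·e^(−0.0628·5/12) + 4.93·e^(−0.0628·13/12) = 6.4664
Current forward F = (S − I)·e^(rT) = (220.87 − 6.4664)·e^(0.0628·15/12) = 214.4036 × 1.081663 = 231.9124
Value (long) = (F − K)·e^(−rT) = (231.9124 − 264.22) × 0.924502 = -29.8684
Short position value = −(long value) = HK$29.87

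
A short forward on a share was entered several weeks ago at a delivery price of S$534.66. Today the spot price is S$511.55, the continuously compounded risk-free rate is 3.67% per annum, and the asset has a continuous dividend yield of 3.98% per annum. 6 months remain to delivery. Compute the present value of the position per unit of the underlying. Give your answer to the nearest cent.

S$23.47

Current fair forward for the remaining 6 months: F = S·e^((r − q)·T), (r − q) = 0.0367 − 0.0398 = -0.0031
F = 511.55 · e^(-0.0031 × 6/12) = 511.55 × 0.998451 = 510.7576
Value of long forward = (F − K)·e^(−rT) = (510.7576 − 534.66) · e^(−0.0367·6/12)
= -23.9024 × 0.981817 = -23.47
Short position value = −(long value) = S$23.47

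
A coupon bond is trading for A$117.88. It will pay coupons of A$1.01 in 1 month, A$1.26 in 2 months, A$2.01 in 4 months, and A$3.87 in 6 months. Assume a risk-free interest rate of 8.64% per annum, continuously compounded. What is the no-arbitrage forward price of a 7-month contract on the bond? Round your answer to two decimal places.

PV(coupons) I = 1.01·e^(−0.0864·1/12) + 1.26·e^(−0.0864·2/12) + 2.01·e^(−0.0864·4/12) + 3.87·e^(−0.0864·6/12)
I = 1.0028 + 1.2420 + 1.9529 + 3.7064 = 7.9041
F = (S − I)·e^(rT) = (117.88 − 7.9041) · e^(0.0864·7/12)
= 109.9759 · e^0.050400 = 109.9759 × 1.051692 = A$115.66

A$115.66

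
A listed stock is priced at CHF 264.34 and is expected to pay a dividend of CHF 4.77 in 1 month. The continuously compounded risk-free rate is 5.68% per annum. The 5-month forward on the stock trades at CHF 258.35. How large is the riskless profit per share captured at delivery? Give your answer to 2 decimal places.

PV(dividends) I = 4.77·e^(−0.0568·1/12) = 4.7475
Fair forward F* = (S − I)·e^(rT) = (264.34 − 4.7475)·e^0.023667 = 259.5925 × 1.023949 = 265.8095
Market CHF 258.35 < fair 265.8095: forward underpriced → reverse cash-and-carry (short the stock, invest proceeds at r, pay the dividends, go long the forward).
Profit at T = |F_mkt − F*| = |258.35 − 265.8095| = CHF 7.46 per share

CHF 7.46 per share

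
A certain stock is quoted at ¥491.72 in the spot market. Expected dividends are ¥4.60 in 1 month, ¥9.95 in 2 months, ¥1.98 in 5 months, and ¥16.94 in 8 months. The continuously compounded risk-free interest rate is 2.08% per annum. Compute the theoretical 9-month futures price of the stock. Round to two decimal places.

¥465.75

PV(dividends) I = 4.60·e^(−0.0208·1/12) + 9.95·e^(−0.0208·2/12) + 1.98·e^(−0.0208·5/12) + 16.94·e^(−0.0208·8/12)
I = 4.5920 + 9.9156 + 1.9629 + 16.7067 = 33.1772
F = (S − I)·e^(rT) = (491.72 − 33.1772) · e^(0.0208·9/12)
= 458.5428 · e^0.015600 = 458.5428 × 1.015722 = ¥465.75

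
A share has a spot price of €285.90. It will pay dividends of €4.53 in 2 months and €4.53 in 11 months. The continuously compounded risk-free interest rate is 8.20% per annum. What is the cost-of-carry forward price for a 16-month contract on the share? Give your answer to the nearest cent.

€309.26

PV(dividends) I = 4.53·e^(−0.0820·2/12) + 4.53·e^(−0.0820·11/12)
I = 4.4685 + 4.2020 = 8.6705
F = (S − I)·e^(rT) = (285.90 − 8.6705) · e^(0.0820·16/12)
= 277.2295 · e^0.109333 = 277.2295 × 1.115534 = €309.26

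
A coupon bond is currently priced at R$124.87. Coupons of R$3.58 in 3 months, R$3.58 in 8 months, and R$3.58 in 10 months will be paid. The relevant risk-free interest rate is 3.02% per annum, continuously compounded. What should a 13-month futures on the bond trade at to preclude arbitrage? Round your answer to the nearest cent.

R$118.12

PV(coupons) I = 3.58·e^(−0.0302·3/12) + 3.58·e^(−0.0302·8/12) + 3.58·e^(−0.0302·10/12)
I = 3.5531 + 3.5086 + 3.4910 = 10.5527
F = (S − I)·e^(rT) = (124.87 − 10.5527) · e^(0.0302·13/12)
= 114.3173 · e^0.032717 = 114.3173 × 1.033258 = R$118.12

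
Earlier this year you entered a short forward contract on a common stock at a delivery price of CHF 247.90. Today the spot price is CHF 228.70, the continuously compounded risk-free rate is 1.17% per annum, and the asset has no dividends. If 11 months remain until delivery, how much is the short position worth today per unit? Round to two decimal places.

Current fair forward for the remaining 11 months: F = S·e^(r·T), r = 0.0117
F = 228.70 · e^(0.0117 × 11/12) = 228.70 × 1.010783 = 231.1661
Value of long forward = (F − K)·e^(−rT) = (231.1661 − 247.90) · e^(−0.0117·11/12)
= -16.7339 × 0.989332 = -16.56
Short position value = −(long value) = CHF 16.56

CHF 16.56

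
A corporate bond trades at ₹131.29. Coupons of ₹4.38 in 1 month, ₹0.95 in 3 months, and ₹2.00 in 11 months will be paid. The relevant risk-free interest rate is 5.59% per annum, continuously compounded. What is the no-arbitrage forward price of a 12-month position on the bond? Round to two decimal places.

PV(coupons) I = 4.38·e^(−0.0559·1/12) + 0.95·e^(−0.0559·3/12) + 2.00·e^(−0.0559·11/12)
I = 4.3596 + 0.9368 + 1.9001 = 7.1965
F = (S − I)·e^(rT) = (131.29 − 7.1965) · e^(0.0559·12/12)
= 124.0935 · e^0.055900 = 124.0935 × 1.057492 = ₹131.23

₹131.23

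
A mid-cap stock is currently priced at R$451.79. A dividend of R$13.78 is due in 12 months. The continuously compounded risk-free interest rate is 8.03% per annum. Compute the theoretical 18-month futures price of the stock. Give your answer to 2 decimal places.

PV(dividends) I = 13.78·e^(−0.0803·12/12)
I = 12.7167
F = (S − I)·e^(rT) = (451.79 − 12.7167) · e^(0.0803·18/12)
= 439.0733 · e^0.120450 = 439.0733 × 1.128004 = R$495.28

R$495.28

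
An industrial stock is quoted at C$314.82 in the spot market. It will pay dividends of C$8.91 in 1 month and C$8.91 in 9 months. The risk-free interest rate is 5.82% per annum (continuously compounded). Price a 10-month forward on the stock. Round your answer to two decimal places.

C$312.20

PV(dividends) I = 8.91·e^(−0.0582·1/12) + 8.91·e^(−0.0582·9/12)
I = 8.8669 + 8.5294 = 17.3963
F = (S − I)·e^(rT) = (314.82 − 17.3963) · e^(0.0582·10/12)
= 297.4237 · e^0.048500 = 297.4237 × 1.049695 = C$312.20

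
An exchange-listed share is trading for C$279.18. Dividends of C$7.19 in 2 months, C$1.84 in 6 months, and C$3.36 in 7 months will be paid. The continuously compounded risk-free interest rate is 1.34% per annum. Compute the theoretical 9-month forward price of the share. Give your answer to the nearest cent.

C$269.54

PV(dividends) I = 7.19·e^(−0.0134·2/12) + 1.84·e^(−0.0134·6/12) + 3.36·e^(−0.0134·7/12)
I = 7.1740 + 1.8277 + 3.3338 = 12.3355
F = (S − I)·e^(rT) = (279.18 − 12.3355) · e^(0.0134·9/12)
= 266.8445 · e^0.010050 = 266.8445 × 1.010101 = C$269.54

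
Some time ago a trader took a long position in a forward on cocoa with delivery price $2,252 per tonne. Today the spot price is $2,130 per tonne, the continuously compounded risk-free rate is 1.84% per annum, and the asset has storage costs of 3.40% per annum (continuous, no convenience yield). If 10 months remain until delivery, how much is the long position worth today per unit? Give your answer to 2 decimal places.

-$26.52 per tonne

Current fair forward for the remaining 10 months: F = S·e^((r + u)·T), (r + u) = 0.0184 + 0.0340 = 0.0524
F = 2130 · e^(0.0524 × 10/12) = 2130 × 1.04463409 = 2225.0706
Value of long forward = (F − K)·e^(−rT) = (2225.0706 − 2252) · e^(−0.0184·10/12)
= -26.9294 × 0.98478362 = -26.52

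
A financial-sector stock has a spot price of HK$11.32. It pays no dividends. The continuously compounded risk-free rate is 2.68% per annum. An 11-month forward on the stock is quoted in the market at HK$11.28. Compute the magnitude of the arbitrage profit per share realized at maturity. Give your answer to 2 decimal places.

Fair forward: F* = S·e^(carry·T), with carry = r = 0.0268
F* = 11.32 · e^(0.0268 × 11/12) = 11.32 · e^0.024567 = 11.32 × 1.024871 = HK$11.6015
Market HK$11.28 < fair HK$11.6015: forward underpriced → reverse cash-and-carry (short spot, go long the forward).
At maturity, profit = |F_mkt − F*| = |11.28 − 11.6015| = HK$0.32 per share

HK$0.32 per share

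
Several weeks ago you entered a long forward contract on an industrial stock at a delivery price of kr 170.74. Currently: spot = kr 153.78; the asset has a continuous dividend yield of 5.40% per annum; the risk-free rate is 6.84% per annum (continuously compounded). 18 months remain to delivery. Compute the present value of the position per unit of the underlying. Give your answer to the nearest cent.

-kr 12.28

Current fair forward for the remaining 18 months: F = S·e^((r − q)·T), (r − q) = 0.0684 − 0.0540 = 0.0144
F = 153.78 · e^(0.0144 × 18/12) = 153.78 × 1.021835 = 157.1378
Value of long forward = (F − K)·e^(−rT) = (157.1378 − 170.74) · e^(−0.0684·18/12)
= -13.6022 × 0.902488 = -12.28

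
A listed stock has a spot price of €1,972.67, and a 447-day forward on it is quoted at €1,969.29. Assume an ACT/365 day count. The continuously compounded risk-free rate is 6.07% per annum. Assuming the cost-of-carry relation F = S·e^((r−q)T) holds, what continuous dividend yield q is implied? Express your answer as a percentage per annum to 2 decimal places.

6.21%

From F = S·e^((r−q)T): (r − q) = ln(F/S)/T
ln(1969.29/1972.67) = ln(0.998287) = -0.001714
(r − q) = -0.001714 / (447/365) = -0.001400
q = r − ln(F/S)/T = 0.0607 + 0.001400 = 0.062100
q = 6.21%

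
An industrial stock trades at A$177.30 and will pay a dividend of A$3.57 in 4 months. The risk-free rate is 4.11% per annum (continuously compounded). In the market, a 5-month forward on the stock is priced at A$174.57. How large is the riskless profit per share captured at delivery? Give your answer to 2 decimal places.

PV(dividends) I = 3.57·e^(−0.0411·4/12) = 3.5214
Fair forward F* = (S − I)·e^(rT) = (177.30 − 3.5214)·e^0.017125 = 173.7786 × 1.017272 = 176.7801
Market A$174.57 < fair 176.7801: forward underpriced → reverse cash-and-carry (short the stock, invest proceeds at r, pay the dividends, go long the forward).
Profit at T = |F_mkt − F*| = |174.57 − 176.7801| = A$2.21 per share

A$2.21 per share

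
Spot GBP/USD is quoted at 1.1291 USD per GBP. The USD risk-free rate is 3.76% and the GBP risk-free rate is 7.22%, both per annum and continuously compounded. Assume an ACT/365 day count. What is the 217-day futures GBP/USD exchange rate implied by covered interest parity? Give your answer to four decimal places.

F = S·e^((r_USD − r_GBP)T) = 1.1291 · e^((0.0376 − 0.0722) × 217/365)
= 1.1291 · e^-0.020570 = 1.1291 × 0.979640
F = 1.1061 USD per GBP

1.1061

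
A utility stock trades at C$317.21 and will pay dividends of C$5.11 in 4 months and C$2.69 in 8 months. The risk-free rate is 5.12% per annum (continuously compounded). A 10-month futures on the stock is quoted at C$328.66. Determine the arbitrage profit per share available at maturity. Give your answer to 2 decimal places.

PV(dividends) I = 5.11·e^(−0.0512·4/12) + 2.69·e^(−0.0512·8/12) = 7.6233
Fair futures F* = (S − I)·e^(rT) = (317.21 − 7.6233)·e^0.042667 = 309.5867 × 1.043590 = 323.0816
Market C$328.66 > fair 323.0816: forward overpriced → cash-and-carry (borrow at r, buy the stock and collect the dividends, short the forward).
Profit at T = |F_mkt − F*| = |328.66 − 323.0816| = C$5.58 per share

C$5.58 per share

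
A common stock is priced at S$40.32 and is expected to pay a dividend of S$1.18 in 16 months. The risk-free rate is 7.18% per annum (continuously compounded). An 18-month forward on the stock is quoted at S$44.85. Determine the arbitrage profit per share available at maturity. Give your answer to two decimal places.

S$1.14 per share

PV(dividends) I = 1.18·e^(−0.0718·16/12) = 1.0723
Fair forward F* = (S − I)·e^(rT) = (40.32 − 1.0723)·e^0.107700 = 39.2477 × 1.113714 = 43.7107
Market S$44.85 > fair 43.7107: forward overpriced → cash-and-carry (borrow at r, buy the stock and collect the dividends, short the forward).
Profit at T = |F_mkt − F*| = |44.85 − 43.7107| = S$1.14 per share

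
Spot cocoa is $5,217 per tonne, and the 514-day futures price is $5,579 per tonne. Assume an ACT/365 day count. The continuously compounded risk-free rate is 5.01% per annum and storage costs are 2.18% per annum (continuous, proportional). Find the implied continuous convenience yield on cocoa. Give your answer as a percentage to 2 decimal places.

2.43%

F = S·e^((r+u−y)T) ⇒ (r+u−y) = ln(F/S)/T
ln(5579/5217) = 0.067087; /T ⇒ 0.047640
y = r + u − ln(F/S)/T = 0.0501 + 0.0218 − 0.047640 = 0.024260
y = 2.43%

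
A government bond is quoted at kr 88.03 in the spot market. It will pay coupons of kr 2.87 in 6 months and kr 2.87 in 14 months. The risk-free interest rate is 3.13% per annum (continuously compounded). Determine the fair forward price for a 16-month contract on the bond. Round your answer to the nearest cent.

PV(coupons) I = 2.87·e^(−0.0313·6/12) + 2.87·e^(−0.0313·14/12)
I = 2.8254 + 2.7671 = 5.5925
F = (S − I)·e^(rT) = (88.03 − 5.5925) · e^(0.0313·16/12)
= 82.4375 · e^0.041733 = 82.4375 × 1.042616 = kr 85.95

kr 85.95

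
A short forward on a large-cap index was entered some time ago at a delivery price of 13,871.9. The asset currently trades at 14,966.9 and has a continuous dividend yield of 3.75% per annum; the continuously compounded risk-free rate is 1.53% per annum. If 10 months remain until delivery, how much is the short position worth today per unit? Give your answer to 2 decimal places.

Current fair forward for the remaining 10 months: F = S·e^((r − q)·T), (r − q) = 0.0153 − 0.0375 = -0.0222
F = 14966.9 · e^(-0.0222 × 10/12) = 14966.9 × 0.98167007 = 14692.5578
Value of long forward = (F − K)·e^(−rT) = (14692.5578 − 13871.9) · e^(−0.0153·10/12)
= 820.6578 × 0.98733094 = 810.26
Short position value = −(long value) = -810.26

-810.26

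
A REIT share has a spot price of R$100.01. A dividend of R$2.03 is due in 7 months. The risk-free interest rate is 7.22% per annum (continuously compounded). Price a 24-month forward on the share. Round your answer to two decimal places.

R$113.30

PV(dividends) I = 2.03·e^(−0.0722·7/12)
I = 1.9463
F = (S − I)·e^(rT) = (100.01 − 1.9463) · e^(0.0722·24/12)
= 98.0637 · e^0.144400 = 98.0637 × 1.155346 = R$113.30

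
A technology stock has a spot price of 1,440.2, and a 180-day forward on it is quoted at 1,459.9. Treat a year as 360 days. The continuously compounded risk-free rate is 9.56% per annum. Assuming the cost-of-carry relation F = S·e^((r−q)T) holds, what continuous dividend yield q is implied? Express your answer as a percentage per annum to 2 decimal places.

From F = S·e^((r−q)T): (r − q) = ln(F/S)/T
ln(1459.9/1440.2) = ln(1.013679) = 0.013586
(r − q) = 0.013586 / (180/360) = 0.027172
q = r − ln(F/S)/T = 0.0956 − 0.027172 = 0.068428
q = 6.84%

6.84%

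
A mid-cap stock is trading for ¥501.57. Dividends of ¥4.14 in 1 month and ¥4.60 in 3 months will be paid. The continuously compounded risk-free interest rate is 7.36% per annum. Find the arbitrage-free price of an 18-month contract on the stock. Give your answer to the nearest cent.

¥550.48

PV(dividends) I = 4.14·e^(−0.0736·1/12) + 4.60·e^(−0.0736·3/12)
I = 4.1147 + 4.5161 = 8.6308
F = (S − I)·e^(rT) = (501.57 − 8.6308) · e^(0.0736·18/12)
= 492.9392 · e^0.110400 = 492.9392 × 1.116725 = ¥550.48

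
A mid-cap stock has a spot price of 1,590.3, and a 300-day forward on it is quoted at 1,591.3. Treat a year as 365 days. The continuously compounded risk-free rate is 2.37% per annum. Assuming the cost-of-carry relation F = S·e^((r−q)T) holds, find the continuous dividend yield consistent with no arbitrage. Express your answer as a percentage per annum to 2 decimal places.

From F = S·e^((r−q)T): (r − q) = ln(F/S)/T
ln(1591.3/1590.3) = ln(1.000629) = 0.000629
(r − q) = 0.000629 / (300/365) = 0.000765
q = r − ln(F/S)/T = 0.0237 − 0.000765 = 0.022935
q = 2.29%

2.29%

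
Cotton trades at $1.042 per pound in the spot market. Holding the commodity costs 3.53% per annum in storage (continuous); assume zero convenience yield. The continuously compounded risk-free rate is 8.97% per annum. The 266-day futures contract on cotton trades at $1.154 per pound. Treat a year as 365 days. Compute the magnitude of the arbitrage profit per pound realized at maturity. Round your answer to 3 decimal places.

Fair futures: F* = S·e^(carry·T), with carry = (r + u) = 0.0897 + 0.0353 = 0.1250
F* = 1.042 · e^(0.1250 × 266/365) = 1.042 · e^0.091096 = 1.042 × 1.095374 = $1.1414
Market $1.154 > fair $1.1414: forward overpriced → cash-and-carry (buy spot, short the forward).
At maturity, profit = |F_mkt − F*| = |1.154 − 1.1414| = $0.013 per pound

$0.013 per pound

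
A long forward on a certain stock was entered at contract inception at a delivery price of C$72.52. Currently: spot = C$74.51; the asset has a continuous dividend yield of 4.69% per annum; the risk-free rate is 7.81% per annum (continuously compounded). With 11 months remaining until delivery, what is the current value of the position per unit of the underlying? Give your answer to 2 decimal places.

C$3.86

Current fair forward for the remaining 11 months: F = S·e^((r − q)·T), (r − q) = 0.0781 − 0.0469 = 0.0312
F = 74.51 · e^(0.0312 × 11/12) = 74.51 × 1.029013 = 76.6718
Value of long forward = (F − K)·e^(−rT) = (76.6718 − 72.52) · e^(−0.0781·11/12)
= 4.1518 × 0.930911 = 3.86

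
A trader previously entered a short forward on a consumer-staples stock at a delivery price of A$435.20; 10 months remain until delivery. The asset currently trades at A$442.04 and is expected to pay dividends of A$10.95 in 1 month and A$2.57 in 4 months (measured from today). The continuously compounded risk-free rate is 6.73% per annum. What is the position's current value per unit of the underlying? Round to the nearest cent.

PV(remaining dividends) I = 10.95·e^(−0.0673·1/12) + 2.57·e^(−0.0673·4/12) = 13.4017
Current forward F = (S − I)·e^(rT) = (442.04 − 13.4017)·e^(0.0673·10/12) = 428.6383 × 1.057686 = 453.3647
Value (long) = (F − K)·e^(−rT) = (453.3647 − 435.20) × 0.945460 = 17.1740
Short position value = −(long value) = -A$17.17

-A$17.17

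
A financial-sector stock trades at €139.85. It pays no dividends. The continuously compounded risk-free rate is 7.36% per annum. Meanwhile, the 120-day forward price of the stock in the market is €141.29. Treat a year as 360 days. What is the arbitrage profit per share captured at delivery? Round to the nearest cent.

€2.03 per share

Fair forward: F* = S·e^(carry·T), with carry = r = 0.0736
F* = 139.85 · e^(0.0736 × 120/360) = 139.85 · e^0.024533 = 139.85 × 1.024836 = €143.3233
Market €141.29 < fair €143.3233: forward underpriced → reverse cash-and-carry (short spot, go long the forward).
At maturity, profit = |F_mkt − F*| = |141.29 − 143.3233| = €2.03 per share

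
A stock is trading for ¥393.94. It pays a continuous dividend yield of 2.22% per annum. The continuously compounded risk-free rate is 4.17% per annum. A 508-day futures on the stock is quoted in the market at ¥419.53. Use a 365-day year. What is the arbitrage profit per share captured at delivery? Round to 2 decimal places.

¥14.75 per share

Fair futures: F* = S·e^(carry·T), with carry = (r − q) = 0.0417 − 0.0222 = 0.0195
F* = 393.94 · e^(0.0195 × 508/365) = 393.94 · e^0.027140 = 393.94 × 1.027512 = ¥404.7781
Market ¥419.53 > fair ¥404.7781: forward overpriced → cash-and-carry (buy spot, short the forward).
At maturity, profit = |F_mkt − F*| = |419.53 − 404.7781| = ¥14.75 per share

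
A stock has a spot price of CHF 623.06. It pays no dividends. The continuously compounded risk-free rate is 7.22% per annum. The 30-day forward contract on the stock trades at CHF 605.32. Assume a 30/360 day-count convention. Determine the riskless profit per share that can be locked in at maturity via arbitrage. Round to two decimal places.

CHF 21.50 per share

Fair forward: F* = S·e^(carry·T), with carry = r = 0.0722
F* = 623.06 · e^(0.0722 × 30/360) = 623.06 · e^0.006017 = 623.06 × 1.006035 = CHF 626.8202
Market CHF 605.32 < fair CHF 626.8202: forward underpriced → reverse cash-and-carry (short spot, go long the forward).
At maturity, profit = |F_mkt − F*| = |605.32 − 626.8202| = CHF 21.50 per share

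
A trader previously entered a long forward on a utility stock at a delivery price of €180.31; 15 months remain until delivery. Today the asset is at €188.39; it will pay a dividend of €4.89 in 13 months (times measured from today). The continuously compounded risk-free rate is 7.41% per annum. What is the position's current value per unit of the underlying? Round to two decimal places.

€19.52

PV(remaining dividends) I = 4.89·e^(−0.0741·13/12) = 4.5128
Current forward F = (S − I)·e^(rT) = (188.39 − 4.5128)·e^(0.0741·15/12) = 183.8772 × 1.097050 = 201.7225
Value (long) = (F − K)·e^(−rT) = (201.7225 − 180.31) × 0.911535 = 19.5182
Value = €19.52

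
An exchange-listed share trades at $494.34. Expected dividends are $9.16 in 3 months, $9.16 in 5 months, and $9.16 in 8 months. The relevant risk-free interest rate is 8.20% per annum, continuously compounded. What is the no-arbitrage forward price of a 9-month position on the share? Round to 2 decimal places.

$497.52

PV(dividends) I = 9.16·e^(−0.0820·3/12) + 9.16·e^(−0.0820·5/12) + 9.16·e^(−0.0820·8/12)
I = 8.9741 + 8.8523 + 8.6727 = 26.4991
F = (S − I)·e^(rT) = (494.34 − 26.4991) · e^(0.0820·9/12)
= 467.8409 · e^0.061500 = 467.8409 × 1.063430 = $497.52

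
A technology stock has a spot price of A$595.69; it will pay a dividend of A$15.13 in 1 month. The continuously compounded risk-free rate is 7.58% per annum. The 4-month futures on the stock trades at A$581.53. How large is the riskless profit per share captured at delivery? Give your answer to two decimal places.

PV(dividends) I = 15.13·e^(−0.0758·1/12) = 15.0347
Fair futures F* = (S − I)·e^(rT) = (595.69 − 15.0347)·e^0.025267 = 580.6553 × 1.025589 = 595.5137
Market A$581.53 < fair 595.5137: forward underpriced → reverse cash-and-carry (short the stock, invest proceeds at r, pay the dividends, go long the forward).
Profit at T = |F_mkt − F*| = |581.53 − 595.5137| = A$13.98 per share

A$13.98 per share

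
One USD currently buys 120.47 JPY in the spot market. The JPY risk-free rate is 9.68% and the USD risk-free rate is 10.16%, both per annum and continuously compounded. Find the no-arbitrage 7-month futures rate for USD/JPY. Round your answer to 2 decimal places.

120.13

F = S·e^((r_JPY − r_USD)T) = 120.47 · e^((0.0968 − 0.1016) × 7/12)
= 120.47 · e^-0.002800 = 120.47 × 0.997204
F = 120.13 JPY per USD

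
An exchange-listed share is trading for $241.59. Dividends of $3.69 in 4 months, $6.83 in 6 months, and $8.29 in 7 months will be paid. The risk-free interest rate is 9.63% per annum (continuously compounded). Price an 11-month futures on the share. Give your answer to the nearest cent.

$244.31

PV(dividends) I = 3.69·e^(−0.0963·4/12) + 6.83·e^(−0.0963·6/12) + 8.29·e^(−0.0963·7/12)
I = 3.5734 + 6.5089 + 7.8371 = 17.9194
F = (S − I)·e^(rT) = (241.59 − 17.9194) · e^(0.0963·11/12)
= 223.6706 · e^0.088275 = 223.6706 × 1.092288 = $244.31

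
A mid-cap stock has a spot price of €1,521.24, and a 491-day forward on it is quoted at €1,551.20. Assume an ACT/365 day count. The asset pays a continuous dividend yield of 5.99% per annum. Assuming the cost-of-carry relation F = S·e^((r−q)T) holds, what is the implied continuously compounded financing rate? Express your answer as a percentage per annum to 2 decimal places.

7.44%

From F = S·e^((r−q)T): (r − q) = ln(F/S)/T
ln(1551.20/1521.24) = ln(1.019694) = 0.019503
(r − q) = 0.019503 / (491/365) = 0.014498
r = ln(F/S)/T + q = 0.014498 + 0.0599 = 0.074398
r = 7.44%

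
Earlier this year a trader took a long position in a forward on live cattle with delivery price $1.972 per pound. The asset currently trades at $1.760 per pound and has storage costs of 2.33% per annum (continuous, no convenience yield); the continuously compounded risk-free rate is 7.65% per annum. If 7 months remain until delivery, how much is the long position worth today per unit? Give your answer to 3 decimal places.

-$0.102 per pound

Current fair forward for the remaining 7 months: F = S·e^((r + u)·T), (r + u) = 0.0765 + 0.0233 = 0.0998
F = 1.760 · e^(0.0998 × 7/12) = 1.760 × 1.059945 = 1.8655
Value of long forward = (F − K)·e^(−rT) = (1.8655 − 1.972) · e^(−0.0765·7/12)
= -0.1065 × 0.956356 = -0.102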